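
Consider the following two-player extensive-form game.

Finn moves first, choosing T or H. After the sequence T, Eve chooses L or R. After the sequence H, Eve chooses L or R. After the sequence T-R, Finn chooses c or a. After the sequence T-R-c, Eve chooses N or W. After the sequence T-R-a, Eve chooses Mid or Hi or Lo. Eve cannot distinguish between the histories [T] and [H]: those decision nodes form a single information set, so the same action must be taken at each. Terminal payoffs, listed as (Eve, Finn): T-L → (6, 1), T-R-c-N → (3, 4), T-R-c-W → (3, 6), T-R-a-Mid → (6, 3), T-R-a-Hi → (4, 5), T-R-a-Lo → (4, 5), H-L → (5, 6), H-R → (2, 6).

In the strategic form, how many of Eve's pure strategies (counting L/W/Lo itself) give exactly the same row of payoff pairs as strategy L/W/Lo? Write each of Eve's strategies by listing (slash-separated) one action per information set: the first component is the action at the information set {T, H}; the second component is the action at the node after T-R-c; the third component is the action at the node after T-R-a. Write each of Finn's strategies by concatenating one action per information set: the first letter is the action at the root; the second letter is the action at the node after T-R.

Row for L/W/Lo (columns Tc, Ta, Hc, Ha): (6,1) (6,1) (5,6) (5,6).
Under L/W/Lo, Eve's choice at the node after T-R-c and at the node after T-R-a can never be reached regardless of what Finn does, so varying those choices leaves every outcome unchanged.
Holding the reachable choices fixed and varying the unreachable ones freely already gives 2 × 3 = 6 equivalent strategies.
No other strategy reproduces this row, so those 6 are the full class: L/N/Mid, L/N/Hi, L/N/Lo, L/W/Mid, L/W/Hi, L/W/Lo.

6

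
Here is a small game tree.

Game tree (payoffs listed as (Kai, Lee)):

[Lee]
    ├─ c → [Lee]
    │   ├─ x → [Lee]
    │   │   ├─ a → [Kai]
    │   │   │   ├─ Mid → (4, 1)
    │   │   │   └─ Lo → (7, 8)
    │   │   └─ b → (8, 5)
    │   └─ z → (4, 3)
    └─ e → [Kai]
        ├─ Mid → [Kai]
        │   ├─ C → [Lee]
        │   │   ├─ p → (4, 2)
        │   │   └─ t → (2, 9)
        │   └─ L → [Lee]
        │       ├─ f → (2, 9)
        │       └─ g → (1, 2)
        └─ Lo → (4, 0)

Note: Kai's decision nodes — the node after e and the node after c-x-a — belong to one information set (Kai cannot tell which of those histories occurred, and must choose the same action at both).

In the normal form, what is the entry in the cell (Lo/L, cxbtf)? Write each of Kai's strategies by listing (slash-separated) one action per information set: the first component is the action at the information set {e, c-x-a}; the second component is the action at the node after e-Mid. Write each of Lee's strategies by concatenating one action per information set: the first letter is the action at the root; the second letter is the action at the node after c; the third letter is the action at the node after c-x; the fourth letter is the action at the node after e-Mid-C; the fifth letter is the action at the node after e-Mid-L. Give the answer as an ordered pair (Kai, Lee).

(8, 5)

Trace the play path from the root:
  Lee plays c
  Lee plays x at [c]
  Lee plays b at [c-x]
→ terminal payoff (8, 5).
(Kai's choice at the information set {e, c-x-a} is never reached on this path, so it doesn't affect the outcome.)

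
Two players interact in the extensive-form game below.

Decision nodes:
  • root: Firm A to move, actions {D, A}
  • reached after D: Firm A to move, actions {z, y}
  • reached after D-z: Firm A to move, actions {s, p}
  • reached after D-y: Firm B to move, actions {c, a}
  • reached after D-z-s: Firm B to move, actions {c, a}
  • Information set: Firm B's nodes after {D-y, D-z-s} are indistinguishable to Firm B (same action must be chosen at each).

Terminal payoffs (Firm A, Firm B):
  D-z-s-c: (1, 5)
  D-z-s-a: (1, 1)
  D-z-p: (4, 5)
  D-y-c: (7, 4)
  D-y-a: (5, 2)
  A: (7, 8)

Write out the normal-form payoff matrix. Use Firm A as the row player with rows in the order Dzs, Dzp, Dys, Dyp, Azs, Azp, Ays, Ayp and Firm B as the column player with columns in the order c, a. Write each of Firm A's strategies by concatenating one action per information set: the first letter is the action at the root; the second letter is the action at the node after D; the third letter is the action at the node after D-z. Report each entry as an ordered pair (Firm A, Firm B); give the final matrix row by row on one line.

Row Dzs: c→(1,5), a→(1,1)
Row Dzp: c→(4,5), a→(4,5)
Row Dys: c→(7,4), a→(5,2)
Row Dyp: c→(7,4), a→(5,2)
Row Azs: c→(7,8), a→(7,8)
Row Azp: c→(7,8), a→(7,8)
Row Ays: c→(7,8), a→(7,8)
Row Ayp: c→(7,8), a→(7,8)

Dzs: (1,5) (1,1) | Dzp: (4,5) (4,5) | Dys: (7,4) (5,2) | Dyp: (7,4) (5,2) | Azs: (7,8) (7,8) | Azp: (7,8) (7,8) | Ays: (7,8) (7,8) | Ayp: (7,8) (7,8)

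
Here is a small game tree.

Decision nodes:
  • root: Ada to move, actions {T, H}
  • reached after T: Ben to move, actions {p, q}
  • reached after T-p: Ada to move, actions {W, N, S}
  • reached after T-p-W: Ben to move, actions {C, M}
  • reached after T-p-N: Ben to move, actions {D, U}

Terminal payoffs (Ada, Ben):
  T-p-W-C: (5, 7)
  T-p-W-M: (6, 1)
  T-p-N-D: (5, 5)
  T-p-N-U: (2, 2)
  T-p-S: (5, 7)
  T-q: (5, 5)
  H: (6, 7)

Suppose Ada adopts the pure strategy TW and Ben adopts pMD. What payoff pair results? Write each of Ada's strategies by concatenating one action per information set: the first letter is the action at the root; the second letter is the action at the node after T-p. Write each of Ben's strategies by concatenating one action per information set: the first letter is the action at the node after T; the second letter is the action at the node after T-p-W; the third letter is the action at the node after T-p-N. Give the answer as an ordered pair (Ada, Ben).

(6, 1)

Trace the play path from the root:
  Ada plays T
  Ben plays p at [T]
  Ada plays W at [T-p]
  Ben plays M at [T-p-W]
→ terminal payoff (6, 1).
(Ben's choice at the node after T-p-N is never reached on this path, so it doesn't affect the outcome.)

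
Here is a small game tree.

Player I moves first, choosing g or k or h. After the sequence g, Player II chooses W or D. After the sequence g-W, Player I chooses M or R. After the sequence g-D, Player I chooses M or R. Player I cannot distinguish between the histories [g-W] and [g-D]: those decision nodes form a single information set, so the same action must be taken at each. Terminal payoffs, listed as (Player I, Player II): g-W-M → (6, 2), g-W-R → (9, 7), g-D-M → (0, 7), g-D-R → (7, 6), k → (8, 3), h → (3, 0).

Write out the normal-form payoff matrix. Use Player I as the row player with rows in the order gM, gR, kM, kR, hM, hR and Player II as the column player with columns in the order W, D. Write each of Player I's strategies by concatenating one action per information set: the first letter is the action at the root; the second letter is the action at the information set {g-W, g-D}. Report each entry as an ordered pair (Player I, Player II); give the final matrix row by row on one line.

gM: (6,2) (0,7) | gR: (9,7) (7,6) | kM: (8,3) (8,3) | kR: (8,3) (8,3) | hM: (3,0) (3,0) | hR: (3,0) (3,0)

Row gM: W→(6,2), D→(0,7)
Row gR: W→(9,7), D→(7,6)
Row kM: W→(8,3), D→(8,3)
Row kR: W→(8,3), D→(8,3)
Row hM: W→(3,0), D→(3,0)
Row hR: W→(3,0), D→(3,0)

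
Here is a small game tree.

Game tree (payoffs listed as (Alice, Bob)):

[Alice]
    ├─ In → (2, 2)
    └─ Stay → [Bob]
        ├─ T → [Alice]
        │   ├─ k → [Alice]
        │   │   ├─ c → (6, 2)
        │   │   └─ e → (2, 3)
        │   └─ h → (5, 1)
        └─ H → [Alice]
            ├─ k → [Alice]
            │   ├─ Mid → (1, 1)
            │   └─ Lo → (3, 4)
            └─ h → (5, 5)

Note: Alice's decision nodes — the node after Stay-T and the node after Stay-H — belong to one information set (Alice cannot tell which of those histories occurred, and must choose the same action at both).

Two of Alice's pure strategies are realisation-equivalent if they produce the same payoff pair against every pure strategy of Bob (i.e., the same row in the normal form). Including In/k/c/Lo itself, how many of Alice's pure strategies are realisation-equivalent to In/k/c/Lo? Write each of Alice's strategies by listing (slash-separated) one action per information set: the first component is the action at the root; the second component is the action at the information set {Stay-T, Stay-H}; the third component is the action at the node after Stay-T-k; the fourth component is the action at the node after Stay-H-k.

Row for In/k/c/Lo (columns T, H): (2,2) (2,2).
Under In/k/c/Lo, Alice's choice at the information set {Stay-T, Stay-H} and at the node after Stay-T-k and at the node after Stay-H-k can never be reached regardless of what Bob does, so varying those choices leaves every outcome unchanged.
Holding the reachable choices fixed and varying the unreachable ones freely already gives 2 × 2 × 2 = 8 equivalent strategies.
No other strategy reproduces this row, so those 8 are the full class: In/k/c/Mid, In/k/c/Lo, In/k/e/Mid, In/k/e/Lo, In/h/c/Mid, In/h/c/Lo, In/h/e/Mid, In/h/e/Lo.

8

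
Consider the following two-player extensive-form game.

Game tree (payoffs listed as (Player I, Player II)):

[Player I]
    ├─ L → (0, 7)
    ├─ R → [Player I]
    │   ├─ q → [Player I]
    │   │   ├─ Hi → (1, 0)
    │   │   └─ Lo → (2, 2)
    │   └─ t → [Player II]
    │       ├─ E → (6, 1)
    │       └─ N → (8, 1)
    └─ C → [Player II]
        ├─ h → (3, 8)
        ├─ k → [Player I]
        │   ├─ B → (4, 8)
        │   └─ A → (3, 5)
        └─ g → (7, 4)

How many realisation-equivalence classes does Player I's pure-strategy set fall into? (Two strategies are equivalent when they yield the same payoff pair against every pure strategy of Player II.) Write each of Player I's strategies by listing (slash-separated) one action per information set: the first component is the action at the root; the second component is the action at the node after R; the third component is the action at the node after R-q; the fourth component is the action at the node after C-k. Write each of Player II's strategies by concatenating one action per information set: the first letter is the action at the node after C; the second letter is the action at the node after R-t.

Player I has 24 pure strategies: L/q/Hi/B, L/q/Hi/A, L/q/Lo/B, L/q/Lo/A, L/t/Hi/B, L/t/Hi/A, L/t/Lo/B, L/t/Lo/A, R/q/Hi/B, R/q/Hi/A, R/q/Lo/B, R/q/Lo/A, R/t/Hi/B, R/t/Hi/A, R/t/Lo/B, R/t/Lo/A, C/q/Hi/B, C/q/Hi/A, C/q/Lo/B, C/q/Lo/A, C/t/Hi/B, C/t/Hi/A, C/t/Lo/B, C/t/Lo/A. Columns: hE, hN, kE, kN, gE, gN.
{L/q/Hi/B, L/q/Hi/A, L/q/Lo/B, L/q/Lo/A, L/t/Hi/B, L/t/Hi/A, L/t/Lo/B, L/t/Lo/A} → row (0,7) (0,7) (0,7) (0,7) (0,7) (0,7)
{R/q/Hi/B, R/q/Hi/A} → row (1,0) (1,0) (1,0) (1,0) (1,0) (1,0)
{R/q/Lo/B, R/q/Lo/A} → row (2,2) (2,2) (2,2) (2,2) (2,2) (2,2)
{R/t/Hi/B, R/t/Hi/A, R/t/Lo/B, R/t/Lo/A} → row (6,1) (8,1) (6,1) (8,1) (6,1) (8,1)
{C/q/Hi/B, C/q/Lo/B, C/t/Hi/B, C/t/Lo/B} → row (3,8) (3,8) (4,8) (4,8) (7,4) (7,4)
{C/q/Hi/A, C/q/Lo/A, C/t/Hi/A, C/t/Lo/A} → row (3,8) (3,8) (3,5) (3,5) (7,4) (7,4)
That's 6 distinct rows out of 24 strategies.

6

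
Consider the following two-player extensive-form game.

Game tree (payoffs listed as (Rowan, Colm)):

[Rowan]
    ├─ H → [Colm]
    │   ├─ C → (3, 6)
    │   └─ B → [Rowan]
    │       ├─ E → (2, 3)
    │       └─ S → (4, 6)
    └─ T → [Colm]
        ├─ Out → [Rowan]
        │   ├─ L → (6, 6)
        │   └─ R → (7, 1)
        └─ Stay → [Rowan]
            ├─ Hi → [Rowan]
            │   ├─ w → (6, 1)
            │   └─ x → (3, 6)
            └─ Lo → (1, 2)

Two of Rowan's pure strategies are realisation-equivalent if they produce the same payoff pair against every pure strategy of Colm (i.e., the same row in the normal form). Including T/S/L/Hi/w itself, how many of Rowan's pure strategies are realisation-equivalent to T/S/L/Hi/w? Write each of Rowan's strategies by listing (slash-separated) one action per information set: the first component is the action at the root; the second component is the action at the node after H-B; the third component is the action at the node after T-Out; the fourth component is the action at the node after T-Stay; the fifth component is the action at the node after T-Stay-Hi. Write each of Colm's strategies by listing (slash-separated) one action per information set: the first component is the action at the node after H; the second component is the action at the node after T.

Row for T/S/L/Hi/w (columns C/Out, C/Stay, B/Out, B/Stay): (6,6) (6,1) (6,6) (6,1).
Under T/S/L/Hi/w, Rowan's choice at the node after H-B can never be reached regardless of what Colm does, so varying those choices leaves every outcome unchanged.
Holding the reachable choices fixed and varying the unreachable one freely already gives 2 equivalent strategies.
No other strategy reproduces this row, so those 2 are the full class: T/E/L/Hi/w, T/S/L/Hi/w.

2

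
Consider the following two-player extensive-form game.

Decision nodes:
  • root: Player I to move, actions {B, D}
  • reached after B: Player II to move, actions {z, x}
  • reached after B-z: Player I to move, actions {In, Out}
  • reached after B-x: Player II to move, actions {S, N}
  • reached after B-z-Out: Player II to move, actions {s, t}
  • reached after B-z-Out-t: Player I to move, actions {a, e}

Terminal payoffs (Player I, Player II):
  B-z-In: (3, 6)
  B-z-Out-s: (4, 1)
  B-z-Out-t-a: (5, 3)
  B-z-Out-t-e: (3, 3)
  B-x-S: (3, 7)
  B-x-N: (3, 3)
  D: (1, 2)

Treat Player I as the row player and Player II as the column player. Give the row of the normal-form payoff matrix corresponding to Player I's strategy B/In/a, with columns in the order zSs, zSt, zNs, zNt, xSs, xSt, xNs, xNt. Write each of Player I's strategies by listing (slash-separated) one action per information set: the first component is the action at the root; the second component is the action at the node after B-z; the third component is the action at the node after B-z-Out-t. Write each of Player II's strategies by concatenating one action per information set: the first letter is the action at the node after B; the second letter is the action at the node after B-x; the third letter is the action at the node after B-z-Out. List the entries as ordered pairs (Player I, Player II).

(3,6) (3,6) (3,6) (3,6) (3,7) (3,7) (3,3) (3,3)

vs zSs: Player I plays B → Player II plays z at [B] → Player I plays In at [B-z] → (3, 6)
vs zSt: Player I plays B → Player II plays z at [B] → Player I plays In at [B-z] → (3, 6)
vs zNs: Player I plays B → Player II plays z at [B] → Player I plays In at [B-z] → (3, 6)
vs zNt: Player I plays B → Player II plays z at [B] → Player I plays In at [B-z] → (3, 6)
vs xSs: Player I plays B → Player II plays x at [B] → Player II plays S at [B-x] → (3, 7)
vs xSt: Player I plays B → Player II plays x at [B] → Player II plays S at [B-x] → (3, 7)
vs xNs: Player I plays B → Player II plays x at [B] → Player II plays N at [B-x] → (3, 3)
vs xNt: Player I plays B → Player II plays x at [B] → Player II plays N at [B-x] → (3, 3)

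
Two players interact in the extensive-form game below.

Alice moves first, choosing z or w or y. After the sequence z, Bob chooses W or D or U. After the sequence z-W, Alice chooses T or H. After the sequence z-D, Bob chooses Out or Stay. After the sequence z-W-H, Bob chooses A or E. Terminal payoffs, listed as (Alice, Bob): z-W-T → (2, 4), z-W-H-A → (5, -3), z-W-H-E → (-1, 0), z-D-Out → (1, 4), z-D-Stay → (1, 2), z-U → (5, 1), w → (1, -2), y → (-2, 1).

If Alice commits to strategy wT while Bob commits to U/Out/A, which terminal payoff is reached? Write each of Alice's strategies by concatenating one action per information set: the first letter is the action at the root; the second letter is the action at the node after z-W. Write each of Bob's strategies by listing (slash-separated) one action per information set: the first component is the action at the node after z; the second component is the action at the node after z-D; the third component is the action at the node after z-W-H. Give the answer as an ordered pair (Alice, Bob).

Trace the play path from the root:
  Alice plays w
→ terminal payoff (1, -2).
(Alice's choice at the node after z-W is never reached on this path, so it doesn't affect the outcome.)

(1, -2)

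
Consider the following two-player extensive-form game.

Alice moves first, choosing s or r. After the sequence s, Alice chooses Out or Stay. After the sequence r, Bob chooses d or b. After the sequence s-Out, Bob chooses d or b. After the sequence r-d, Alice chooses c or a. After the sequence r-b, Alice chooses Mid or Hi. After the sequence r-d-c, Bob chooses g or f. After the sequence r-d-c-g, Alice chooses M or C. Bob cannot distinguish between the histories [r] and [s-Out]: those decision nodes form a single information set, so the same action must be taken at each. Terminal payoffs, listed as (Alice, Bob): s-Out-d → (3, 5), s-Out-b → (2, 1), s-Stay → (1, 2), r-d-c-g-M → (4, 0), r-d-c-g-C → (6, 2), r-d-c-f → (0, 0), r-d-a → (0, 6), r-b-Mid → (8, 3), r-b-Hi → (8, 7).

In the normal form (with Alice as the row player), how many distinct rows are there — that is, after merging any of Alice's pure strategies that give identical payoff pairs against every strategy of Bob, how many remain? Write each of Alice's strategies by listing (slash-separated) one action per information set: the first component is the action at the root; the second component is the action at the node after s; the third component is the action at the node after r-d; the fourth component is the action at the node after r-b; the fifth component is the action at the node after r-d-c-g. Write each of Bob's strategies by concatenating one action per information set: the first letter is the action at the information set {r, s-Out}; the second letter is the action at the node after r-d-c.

8

Alice has 32 pure strategies: s/Out/c/Mid/M, s/Out/c/Mid/C, s/Out/c/Hi/M, s/Out/c/Hi/C, s/Out/a/Mid/M, s/Out/a/Mid/C, s/Out/a/Hi/M, s/Out/a/Hi/C, s/Stay/c/Mid/M, s/Stay/c/Mid/C, s/Stay/c/Hi/M, s/Stay/c/Hi/C, s/Stay/a/Mid/M, s/Stay/a/Mid/C, s/Stay/a/Hi/M, s/Stay/a/Hi/C, r/Out/c/Mid/M, r/Out/c/Mid/C, r/Out/c/Hi/M, r/Out/c/Hi/C, r/Out/a/Mid/M, r/Out/a/Mid/C, r/Out/a/Hi/M, r/Out/a/Hi/C, r/Stay/c/Mid/M, r/Stay/c/Mid/C, r/Stay/c/Hi/M, r/Stay/c/Hi/C, r/Stay/a/Mid/M, r/Stay/a/Mid/C, r/Stay/a/Hi/M, r/Stay/a/Hi/C. Columns: dg, df, bg, bf.
{s/Out/c/Mid/M, s/Out/c/Mid/C, s/Out/c/Hi/M, s/Out/c/Hi/C, s/Out/a/Mid/M, s/Out/a/Mid/C, s/Out/a/Hi/M, s/Out/a/Hi/C} → row (3,5) (3,5) (2,1) (2,1)
{s/Stay/c/Mid/M, s/Stay/c/Mid/C, s/Stay/c/Hi/M, s/Stay/c/Hi/C, s/Stay/a/Mid/M, s/Stay/a/Mid/C, s/Stay/a/Hi/M, s/Stay/a/Hi/C} → row (1,2) (1,2) (1,2) (1,2)
{r/Out/c/Mid/M, r/Stay/c/Mid/M} → row (4,0) (0,0) (8,3) (8,3)
{r/Out/c/Mid/C, r/Stay/c/Mid/C} → row (6,2) (0,0) (8,3) (8,3)
{r/Out/c/Hi/M, r/Stay/c/Hi/M} → row (4,0) (0,0) (8,7) (8,7)
{r/Out/c/Hi/C, r/Stay/c/Hi/C} → row (6,2) (0,0) (8,7) (8,7)
{r/Out/a/Mid/M, r/Out/a/Mid/C, r/Stay/a/Mid/M, r/Stay/a/Mid/C} → row (0,6) (0,6) (8,3) (8,3)
{r/Out/a/Hi/M, r/Out/a/Hi/C, r/Stay/a/Hi/M, r/Stay/a/Hi/C} → row (0,6) (0,6) (8,7) (8,7)
That's 8 distinct rows out of 32 strategies.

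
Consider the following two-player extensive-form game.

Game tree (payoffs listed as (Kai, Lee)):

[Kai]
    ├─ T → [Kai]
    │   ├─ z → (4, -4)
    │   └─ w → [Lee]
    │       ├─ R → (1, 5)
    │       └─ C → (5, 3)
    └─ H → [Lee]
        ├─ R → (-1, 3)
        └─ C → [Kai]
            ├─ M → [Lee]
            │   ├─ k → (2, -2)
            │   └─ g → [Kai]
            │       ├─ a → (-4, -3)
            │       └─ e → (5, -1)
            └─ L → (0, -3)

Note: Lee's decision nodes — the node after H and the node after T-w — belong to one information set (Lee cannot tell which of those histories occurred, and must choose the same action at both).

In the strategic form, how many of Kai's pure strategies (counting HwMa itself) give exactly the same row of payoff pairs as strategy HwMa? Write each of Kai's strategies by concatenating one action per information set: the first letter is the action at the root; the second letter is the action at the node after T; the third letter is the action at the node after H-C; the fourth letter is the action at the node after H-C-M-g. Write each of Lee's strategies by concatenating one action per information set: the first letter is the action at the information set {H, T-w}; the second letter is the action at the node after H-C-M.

Row for HwMa (columns Rk, Rg, Ck, Cg): (-1,3) (-1,3) (2,-2) (-4,-3).
Under HwMa, Kai's choice at the node after T can never be reached regardless of what Lee does, so varying those choices leaves every outcome unchanged.
Holding the reachable choices fixed and varying the unreachable one freely already gives 2 equivalent strategies.
No other strategy reproduces this row, so those 2 are the full class: HzMa, HwMa.

2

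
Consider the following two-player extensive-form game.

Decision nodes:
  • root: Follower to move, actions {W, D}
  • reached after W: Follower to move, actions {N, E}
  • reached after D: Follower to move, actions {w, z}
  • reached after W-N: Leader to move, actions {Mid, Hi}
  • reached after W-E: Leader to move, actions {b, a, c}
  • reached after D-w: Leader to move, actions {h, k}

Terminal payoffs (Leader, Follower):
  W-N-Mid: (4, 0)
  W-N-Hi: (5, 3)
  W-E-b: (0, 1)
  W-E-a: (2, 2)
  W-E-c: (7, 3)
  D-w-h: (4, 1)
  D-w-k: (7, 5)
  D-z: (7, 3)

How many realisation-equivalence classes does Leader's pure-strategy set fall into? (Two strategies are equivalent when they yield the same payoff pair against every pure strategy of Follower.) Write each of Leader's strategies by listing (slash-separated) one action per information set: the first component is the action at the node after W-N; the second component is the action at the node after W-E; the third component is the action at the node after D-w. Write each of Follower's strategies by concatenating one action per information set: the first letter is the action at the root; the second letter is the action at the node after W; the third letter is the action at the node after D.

Leader has 12 pure strategies: Mid/b/h, Mid/b/k, Mid/a/h, Mid/a/k, Mid/c/h, Mid/c/k, Hi/b/h, Hi/b/k, Hi/a/h, Hi/a/k, Hi/c/h, Hi/c/k. Columns: WNw, WNz, WEw, WEz, DNw, DNz, DEw, DEz.
{Mid/b/h} → row (4,0) (4,0) (0,1) (0,1) (4,1) (7,3) (4,1) (7,3)
{Mid/b/k} → row (4,0) (4,0) (0,1) (0,1) (7,5) (7,3) (7,5) (7,3)
{Mid/a/h} → row (4,0) (4,0) (2,2) (2,2) (4,1) (7,3) (4,1) (7,3)
{Mid/a/k} → row (4,0) (4,0) (2,2) (2,2) (7,5) (7,3) (7,5) (7,3)
{Mid/c/h} → row (4,0) (4,0) (7,3) (7,3) (4,1) (7,3) (4,1) (7,3)
{Mid/c/k} → row (4,0) (4,0) (7,3) (7,3) (7,5) (7,3) (7,5) (7,3)
{Hi/b/h} → row (5,3) (5,3) (0,1) (0,1) (4,1) (7,3) (4,1) (7,3)
{Hi/b/k} → row (5,3) (5,3) (0,1) (0,1) (7,5) (7,3) (7,5) (7,3)
{Hi/a/h} → row (5,3) (5,3) (2,2) (2,2) (4,1) (7,3) (4,1) (7,3)
{Hi/a/k} → row (5,3) (5,3) (2,2) (2,2) (7,5) (7,3) (7,5) (7,3)
{Hi/c/h} → row (5,3) (5,3) (7,3) (7,3) (4,1) (7,3) (4,1) (7,3)
{Hi/c/k} → row (5,3) (5,3) (7,3) (7,3) (7,5) (7,3) (7,5) (7,3)
That's 12 distinct rows out of 12 strategies.

12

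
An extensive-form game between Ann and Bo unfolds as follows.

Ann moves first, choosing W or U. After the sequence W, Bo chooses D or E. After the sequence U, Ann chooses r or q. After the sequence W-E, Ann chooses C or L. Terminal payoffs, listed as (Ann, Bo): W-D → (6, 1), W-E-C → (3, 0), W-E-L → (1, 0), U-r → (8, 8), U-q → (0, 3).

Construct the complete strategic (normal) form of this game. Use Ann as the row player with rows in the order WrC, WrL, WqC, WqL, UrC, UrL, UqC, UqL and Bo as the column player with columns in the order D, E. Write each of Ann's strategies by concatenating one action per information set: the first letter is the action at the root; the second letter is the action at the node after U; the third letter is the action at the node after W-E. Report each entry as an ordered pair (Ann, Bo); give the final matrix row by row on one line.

WrC: (6,1) (3,0) | WrL: (6,1) (1,0) | WqC: (6,1) (3,0) | WqL: (6,1) (1,0) | UrC: (8,8) (8,8) | UrL: (8,8) (8,8) | UqC: (0,3) (0,3) | UqL: (0,3) (0,3)

            D        E
 WrC    (6,1)    (3,0)
 WrL    (6,1)    (1,0)
 WqC    (6,1)    (3,0)
 WqL    (6,1)    (1,0)
 UrC    (8,8)    (8,8)
 UrL    (8,8)    (8,8)
 UqC    (0,3)    (0,3)
 UqL    (0,3)    (0,3)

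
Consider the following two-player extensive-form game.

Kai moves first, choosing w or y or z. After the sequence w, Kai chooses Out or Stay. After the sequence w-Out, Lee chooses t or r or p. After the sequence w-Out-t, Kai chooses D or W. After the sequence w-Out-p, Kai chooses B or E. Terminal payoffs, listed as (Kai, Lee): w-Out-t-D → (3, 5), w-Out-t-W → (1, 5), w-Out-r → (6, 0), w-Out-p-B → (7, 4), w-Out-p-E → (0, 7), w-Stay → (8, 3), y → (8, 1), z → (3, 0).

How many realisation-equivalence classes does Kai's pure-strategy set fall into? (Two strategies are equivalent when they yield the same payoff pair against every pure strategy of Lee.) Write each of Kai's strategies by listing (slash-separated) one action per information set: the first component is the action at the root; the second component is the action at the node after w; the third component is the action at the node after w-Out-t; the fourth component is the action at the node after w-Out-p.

7

Kai has 24 pure strategies: w/Out/D/B, w/Out/D/E, w/Out/W/B, w/Out/W/E, w/Stay/D/B, w/Stay/D/E, w/Stay/W/B, w/Stay/W/E, y/Out/D/B, y/Out/D/E, y/Out/W/B, y/Out/W/E, y/Stay/D/B, y/Stay/D/E, y/Stay/W/B, y/Stay/W/E, z/Out/D/B, z/Out/D/E, z/Out/W/B, z/Out/W/E, z/Stay/D/B, z/Stay/D/E, z/Stay/W/B, z/Stay/W/E. Columns: t, r, p.
{w/Out/D/B} → row (3,5) (6,0) (7,4)
{w/Out/D/E} → row (3,5) (6,0) (0,7)
{w/Out/W/B} → row (1,5) (6,0) (7,4)
{w/Out/W/E} → row (1,5) (6,0) (0,7)
{w/Stay/D/B, w/Stay/D/E, w/Stay/W/B, w/Stay/W/E} → row (8,3) (8,3) (8,3)
{y/Out/D/B, y/Out/D/E, y/Out/W/B, y/Out/W/E, y/Stay/D/B, y/Stay/D/E, y/Stay/W/B, y/Stay/W/E} → row (8,1) (8,1) (8,1)
{z/Out/D/B, z/Out/D/E, z/Out/W/B, z/Out/W/E, z/Stay/D/B, z/Stay/D/E, z/Stay/W/B, z/Stay/W/E} → row (3,0) (3,0) (3,0)
That's 7 distinct rows out of 24 strategies.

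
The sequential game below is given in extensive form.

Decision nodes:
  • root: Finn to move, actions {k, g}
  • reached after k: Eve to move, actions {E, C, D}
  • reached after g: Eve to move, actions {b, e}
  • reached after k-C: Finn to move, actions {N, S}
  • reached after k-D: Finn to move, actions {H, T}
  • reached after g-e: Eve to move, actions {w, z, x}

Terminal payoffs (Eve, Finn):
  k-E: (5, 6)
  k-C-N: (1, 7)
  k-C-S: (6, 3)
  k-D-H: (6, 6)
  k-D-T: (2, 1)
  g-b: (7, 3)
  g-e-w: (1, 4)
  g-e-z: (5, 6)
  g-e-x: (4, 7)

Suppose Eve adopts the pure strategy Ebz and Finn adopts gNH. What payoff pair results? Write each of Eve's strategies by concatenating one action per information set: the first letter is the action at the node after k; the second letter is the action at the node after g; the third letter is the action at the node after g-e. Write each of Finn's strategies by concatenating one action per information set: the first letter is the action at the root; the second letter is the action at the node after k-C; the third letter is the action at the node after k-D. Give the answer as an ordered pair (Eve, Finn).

(7, 3)

Trace the play path from the root:
  Finn plays g
  Eve plays b at [g]
→ terminal payoff (7, 3).
(Eve's choice at the node after k is never reached on this path, so it doesn't affect the outcome.)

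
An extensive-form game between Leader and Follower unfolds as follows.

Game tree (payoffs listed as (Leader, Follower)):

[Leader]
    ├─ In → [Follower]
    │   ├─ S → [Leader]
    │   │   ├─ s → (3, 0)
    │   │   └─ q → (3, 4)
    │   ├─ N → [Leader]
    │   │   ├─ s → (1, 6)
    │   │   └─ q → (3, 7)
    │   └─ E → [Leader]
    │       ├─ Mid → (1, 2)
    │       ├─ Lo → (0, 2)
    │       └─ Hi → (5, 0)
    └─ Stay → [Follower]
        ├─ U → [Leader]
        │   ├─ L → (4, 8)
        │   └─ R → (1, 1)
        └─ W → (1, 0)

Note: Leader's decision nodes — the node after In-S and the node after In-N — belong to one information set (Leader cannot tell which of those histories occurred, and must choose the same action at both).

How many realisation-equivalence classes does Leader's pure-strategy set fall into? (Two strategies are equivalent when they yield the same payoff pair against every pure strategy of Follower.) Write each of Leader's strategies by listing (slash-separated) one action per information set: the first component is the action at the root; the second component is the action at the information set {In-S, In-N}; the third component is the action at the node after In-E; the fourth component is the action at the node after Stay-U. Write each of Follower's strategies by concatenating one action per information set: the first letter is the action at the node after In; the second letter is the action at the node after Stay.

8

Leader has 24 pure strategies: In/s/Mid/L, In/s/Mid/R, In/s/Lo/L, In/s/Lo/R, In/s/Hi/L, In/s/Hi/R, In/q/Mid/L, In/q/Mid/R, In/q/Lo/L, In/q/Lo/R, In/q/Hi/L, In/q/Hi/R, Stay/s/Mid/L, Stay/s/Mid/R, Stay/s/Lo/L, Stay/s/Lo/R, Stay/s/Hi/L, Stay/s/Hi/R, Stay/q/Mid/L, Stay/q/Mid/R, Stay/q/Lo/L, Stay/q/Lo/R, Stay/q/Hi/L, Stay/q/Hi/R. Columns: SU, SW, NU, NW, EU, EW.
{In/s/Mid/L, In/s/Mid/R} → row (3,0) (3,0) (1,6) (1,6) (1,2) (1,2)
{In/s/Lo/L, In/s/Lo/R} → row (3,0) (3,0) (1,6) (1,6) (0,2) (0,2)
{In/s/Hi/L, In/s/Hi/R} → row (3,0) (3,0) (1,6) (1,6) (5,0) (5,0)
{In/q/Mid/L, In/q/Mid/R} → row (3,4) (3,4) (3,7) (3,7) (1,2) (1,2)
{In/q/Lo/L, In/q/Lo/R} → row (3,4) (3,4) (3,7) (3,7) (0,2) (0,2)
{In/q/Hi/L, In/q/Hi/R} → row (3,4) (3,4) (3,7) (3,7) (5,0) (5,0)
{Stay/s/Mid/L, Stay/s/Lo/L, Stay/s/Hi/L, Stay/q/Mid/L, Stay/q/Lo/L, Stay/q/Hi/L} → row (4,8) (1,0) (4,8) (1,0) (4,8) (1,0)
{Stay/s/Mid/R, Stay/s/Lo/R, Stay/s/Hi/R, Stay/q/Mid/R, Stay/q/Lo/R, Stay/q/Hi/R} → row (1,1) (1,0) (1,1) (1,0) (1,1) (1,0)
That's 8 distinct rows out of 24 strategies.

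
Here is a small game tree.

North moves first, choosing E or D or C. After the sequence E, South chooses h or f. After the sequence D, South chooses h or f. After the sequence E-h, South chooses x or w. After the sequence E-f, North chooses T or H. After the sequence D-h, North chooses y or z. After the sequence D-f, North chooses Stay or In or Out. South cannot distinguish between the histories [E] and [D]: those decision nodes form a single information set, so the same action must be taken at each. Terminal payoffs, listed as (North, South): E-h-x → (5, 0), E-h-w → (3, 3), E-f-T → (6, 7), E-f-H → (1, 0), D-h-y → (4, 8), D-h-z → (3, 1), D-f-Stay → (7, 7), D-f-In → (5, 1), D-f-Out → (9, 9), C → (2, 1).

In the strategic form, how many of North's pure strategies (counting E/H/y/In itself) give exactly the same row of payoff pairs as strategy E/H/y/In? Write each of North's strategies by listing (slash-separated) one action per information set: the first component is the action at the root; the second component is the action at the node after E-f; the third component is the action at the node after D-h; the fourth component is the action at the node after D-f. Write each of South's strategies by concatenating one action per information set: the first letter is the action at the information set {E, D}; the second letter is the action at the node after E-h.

Row for E/H/y/In (columns hx, hw, fx, fw): (5,0) (3,3) (1,0) (1,0).
Under E/H/y/In, North's choice at the node after D-h and at the node after D-f can never be reached regardless of what South does, so varying those choices leaves every outcome unchanged.
Holding the reachable choices fixed and varying the unreachable ones freely already gives 2 × 3 = 6 equivalent strategies.
No other strategy reproduces this row, so those 6 are the full class: E/H/y/Stay, E/H/y/In, E/H/y/Out, E/H/z/Stay, E/H/z/In, E/H/z/Out.

6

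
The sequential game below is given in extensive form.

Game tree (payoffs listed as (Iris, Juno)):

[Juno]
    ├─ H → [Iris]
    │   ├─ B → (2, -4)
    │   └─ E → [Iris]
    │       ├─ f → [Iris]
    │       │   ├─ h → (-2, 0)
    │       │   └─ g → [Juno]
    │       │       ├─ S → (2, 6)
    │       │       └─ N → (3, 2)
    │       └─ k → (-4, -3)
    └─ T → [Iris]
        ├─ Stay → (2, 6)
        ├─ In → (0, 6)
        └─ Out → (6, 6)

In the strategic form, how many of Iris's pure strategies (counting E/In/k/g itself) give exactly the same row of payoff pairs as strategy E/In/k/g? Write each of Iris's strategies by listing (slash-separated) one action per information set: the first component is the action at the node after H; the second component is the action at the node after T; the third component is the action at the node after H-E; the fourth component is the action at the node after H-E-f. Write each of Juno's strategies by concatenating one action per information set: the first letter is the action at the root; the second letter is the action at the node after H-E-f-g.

Row for E/In/k/g (columns HS, HN, TS, TN): (-4,-3) (-4,-3) (0,6) (0,6).
Under E/In/k/g, Iris's choice at the node after H-E-f can never be reached regardless of what Juno does, so varying those choices leaves every outcome unchanged.
Holding the reachable choices fixed and varying the unreachable one freely already gives 2 equivalent strategies.
No other strategy reproduces this row, so those 2 are the full class: E/In/k/h, E/In/k/g.

2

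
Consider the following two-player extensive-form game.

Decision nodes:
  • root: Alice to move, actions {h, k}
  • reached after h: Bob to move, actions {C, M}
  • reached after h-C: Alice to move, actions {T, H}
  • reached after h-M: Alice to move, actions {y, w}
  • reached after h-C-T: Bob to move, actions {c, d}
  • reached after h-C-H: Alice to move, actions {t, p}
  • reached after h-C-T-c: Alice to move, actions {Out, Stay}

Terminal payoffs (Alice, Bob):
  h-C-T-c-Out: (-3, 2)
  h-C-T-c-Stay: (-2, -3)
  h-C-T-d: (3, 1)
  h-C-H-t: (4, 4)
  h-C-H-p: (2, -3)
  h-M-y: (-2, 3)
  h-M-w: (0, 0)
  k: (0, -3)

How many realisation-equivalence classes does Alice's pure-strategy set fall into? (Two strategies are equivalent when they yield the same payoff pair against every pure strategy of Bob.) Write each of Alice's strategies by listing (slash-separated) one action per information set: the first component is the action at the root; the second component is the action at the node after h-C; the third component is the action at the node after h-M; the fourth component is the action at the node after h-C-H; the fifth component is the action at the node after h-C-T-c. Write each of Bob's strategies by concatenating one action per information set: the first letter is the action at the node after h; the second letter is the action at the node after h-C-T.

Alice has 32 pure strategies: h/T/y/t/Out, h/T/y/t/Stay, h/T/y/p/Out, h/T/y/p/Stay, h/T/w/t/Out, h/T/w/t/Stay, h/T/w/p/Out, h/T/w/p/Stay, h/H/y/t/Out, h/H/y/t/Stay, h/H/y/p/Out, h/H/y/p/Stay, h/H/w/t/Out, h/H/w/t/Stay, h/H/w/p/Out, h/H/w/p/Stay, k/T/y/t/Out, k/T/y/t/Stay, k/T/y/p/Out, k/T/y/p/Stay, k/T/w/t/Out, k/T/w/t/Stay, k/T/w/p/Out, k/T/w/p/Stay, k/H/y/t/Out, k/H/y/t/Stay, k/H/y/p/Out, k/H/y/p/Stay, k/H/w/t/Out, k/H/w/t/Stay, k/H/w/p/Out, k/H/w/p/Stay. Columns: Cc, Cd, Mc, Md.
{h/T/y/t/Out, h/T/y/p/Out} → row (-3,2) (3,1) (-2,3) (-2,3)
{h/T/y/t/Stay, h/T/y/p/Stay} → row (-2,-3) (3,1) (-2,3) (-2,3)
{h/T/w/t/Out, h/T/w/p/Out} → row (-3,2) (3,1) (0,0) (0,0)
{h/T/w/t/Stay, h/T/w/p/Stay} → row (-2,-3) (3,1) (0,0) (0,0)
{h/H/y/t/Out, h/H/y/t/Stay} → row (4,4) (4,4) (-2,3) (-2,3)
{h/H/y/p/Out, h/H/y/p/Stay} → row (2,-3) (2,-3) (-2,3) (-2,3)
{h/H/w/t/Out, h/H/w/t/Stay} → row (4,4) (4,4) (0,0) (0,0)
{h/H/w/p/Out, h/H/w/p/Stay} → row (2,-3) (2,-3) (0,0) (0,0)
{k/T/y/t/Out, k/T/y/t/Stay, k/T/y/p/Out, k/T/y/p/Stay, k/T/w/t/Out, k/T/w/t/Stay, k/T/w/p/Out, k/T/w/p/Stay, k/H/y/t/Out, k/H/y/t/Stay, k/H/y/p/Out, k/H/y/p/Stay, k/H/w/t/Out, k/H/w/t/Stay, k/H/w/p/Out, k/H/w/p/Stay} → row (0,-3) (0,-3) (0,-3) (0,-3)
That's 9 distinct rows out of 32 strategies.

9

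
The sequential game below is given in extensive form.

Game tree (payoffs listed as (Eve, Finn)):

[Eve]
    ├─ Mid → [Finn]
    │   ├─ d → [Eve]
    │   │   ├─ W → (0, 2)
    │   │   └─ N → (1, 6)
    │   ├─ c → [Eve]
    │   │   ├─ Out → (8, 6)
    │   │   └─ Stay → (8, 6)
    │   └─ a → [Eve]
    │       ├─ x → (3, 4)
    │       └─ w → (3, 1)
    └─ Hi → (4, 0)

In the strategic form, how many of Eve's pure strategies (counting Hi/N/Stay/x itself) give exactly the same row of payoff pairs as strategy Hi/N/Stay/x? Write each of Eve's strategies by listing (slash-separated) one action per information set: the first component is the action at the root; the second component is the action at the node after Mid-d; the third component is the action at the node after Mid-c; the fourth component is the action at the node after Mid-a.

8

Row for Hi/N/Stay/x (columns d, c, a): (4,0) (4,0) (4,0).
Under Hi/N/Stay/x, Eve's choice at the node after Mid-d and at the node after Mid-c and at the node after Mid-a can never be reached regardless of what Finn does, so varying those choices leaves every outcome unchanged.
Holding the reachable choices fixed and varying the unreachable ones freely already gives 2 × 2 × 2 = 8 equivalent strategies.
No other strategy reproduces this row, so those 8 are the full class: Hi/W/Out/x, Hi/W/Out/w, Hi/W/Stay/x, Hi/W/Stay/w, Hi/N/Out/x, Hi/N/Out/w, Hi/N/Stay/x, Hi/N/Stay/w.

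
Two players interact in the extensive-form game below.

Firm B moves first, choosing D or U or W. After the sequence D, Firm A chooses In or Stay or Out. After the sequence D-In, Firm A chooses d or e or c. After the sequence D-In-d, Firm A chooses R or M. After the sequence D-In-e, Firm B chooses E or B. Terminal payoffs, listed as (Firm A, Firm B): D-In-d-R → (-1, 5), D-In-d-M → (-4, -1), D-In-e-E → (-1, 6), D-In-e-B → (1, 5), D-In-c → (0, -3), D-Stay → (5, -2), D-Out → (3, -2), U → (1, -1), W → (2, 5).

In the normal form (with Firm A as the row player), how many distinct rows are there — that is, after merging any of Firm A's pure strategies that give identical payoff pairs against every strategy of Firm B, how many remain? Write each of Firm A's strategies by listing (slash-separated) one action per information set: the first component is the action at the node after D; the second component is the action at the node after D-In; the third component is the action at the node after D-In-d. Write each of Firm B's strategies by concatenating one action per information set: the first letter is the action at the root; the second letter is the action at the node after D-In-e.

Firm A has 18 pure strategies: In/d/R, In/d/M, In/e/R, In/e/M, In/c/R, In/c/M, Stay/d/R, Stay/d/M, Stay/e/R, Stay/e/M, Stay/c/R, Stay/c/M, Out/d/R, Out/d/M, Out/e/R, Out/e/M, Out/c/R, Out/c/M. Columns: DE, DB, UE, UB, WE, WB.
{In/d/R} → row (-1,5) (-1,5) (1,-1) (1,-1) (2,5) (2,5)
{In/d/M} → row (-4,-1) (-4,-1) (1,-1) (1,-1) (2,5) (2,5)
{In/e/R, In/e/M} → row (-1,6) (1,5) (1,-1) (1,-1) (2,5) (2,5)
{In/c/R, In/c/M} → row (0,-3) (0,-3) (1,-1) (1,-1) (2,5) (2,5)
{Stay/d/R, Stay/d/M, Stay/e/R, Stay/e/M, Stay/c/R, Stay/c/M} → row (5,-2) (5,-2) (1,-1) (1,-1) (2,5) (2,5)
{Out/d/R, Out/d/M, Out/e/R, Out/e/M, Out/c/R, Out/c/M} → row (3,-2) (3,-2) (1,-1) (1,-1) (2,5) (2,5)
That's 6 distinct rows out of 18 strategies.

6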